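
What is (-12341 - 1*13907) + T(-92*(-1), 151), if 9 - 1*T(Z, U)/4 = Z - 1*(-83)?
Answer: -26912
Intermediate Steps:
T(Z, U) = -296 - 4*Z (T(Z, U) = 36 - 4*(Z - 1*(-83)) = 36 - 4*(Z + 83) = 36 - 4*(83 + Z) = 36 + (-332 - 4*Z) = -296 - 4*Z)
(-12341 - 1*13907) + T(-92*(-1), 151) = (-12341 - 1*13907) + (-296 - (-368)*(-1)) = (-12341 - 13907) + (-296 - 4*92) = -26248 + (-296 - 368) = -26248 - 664 = -26912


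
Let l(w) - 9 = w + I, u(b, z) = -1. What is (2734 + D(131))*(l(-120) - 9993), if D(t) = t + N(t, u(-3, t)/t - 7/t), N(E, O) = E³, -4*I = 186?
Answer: -22848328878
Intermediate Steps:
I = -93/2 (I = -¼*186 = -93/2 ≈ -46.500)
l(w) = -75/2 + w (l(w) = 9 + (w - 93/2) = 9 + (-93/2 + w) = -75/2 + w)
D(t) = t + t³
(2734 + D(131))*(l(-120) - 9993) = (2734 + (131 + 131³))*((-75/2 - 120) - 9993) = (2734 + (131 + 2248091))*(-315/2 - 9993) = (2734 + 2248222)*(-20301/2) = 2250956*(-20301/2) = -22848328878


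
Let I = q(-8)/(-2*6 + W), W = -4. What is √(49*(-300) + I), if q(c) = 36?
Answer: I*√58809/2 ≈ 121.25*I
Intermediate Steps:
I = -9/4 (I = 36/(-2*6 - 4) = 36/(-12 - 4) = 36/(-16) = 36*(-1/16) = -9/4 ≈ -2.2500)
√(49*(-300) + I) = √(49*(-300) - 9/4) = √(-14700 - 9/4) = √(-58809/4) = I*√58809/2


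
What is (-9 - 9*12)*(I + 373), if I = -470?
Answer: 11349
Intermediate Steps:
(-9 - 9*12)*(I + 373) = (-9 - 9*12)*(-470 + 373) = (-9 - 108)*(-97) = -117*(-97) = 11349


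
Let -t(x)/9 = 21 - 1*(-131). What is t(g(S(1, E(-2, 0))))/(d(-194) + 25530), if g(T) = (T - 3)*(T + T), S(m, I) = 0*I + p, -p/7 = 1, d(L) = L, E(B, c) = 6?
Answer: -171/3167 ≈ -0.053994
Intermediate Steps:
p = -7 (p = -7*1 = -7)
S(m, I) = -7 (S(m, I) = 0*I - 7 = 0 - 7 = -7)
g(T) = 2*T*(-3 + T) (g(T) = (-3 + T)*(2*T) = 2*T*(-3 + T))
t(x) = -1368 (t(x) = -9*(21 - 1*(-131)) = -9*(21 + 131) = -9*152 = -1368)
t(g(S(1, E(-2, 0))))/(d(-194) + 25530) = -1368/(-194 + 25530) = -1368/25336 = -1368*1/25336 = -171/3167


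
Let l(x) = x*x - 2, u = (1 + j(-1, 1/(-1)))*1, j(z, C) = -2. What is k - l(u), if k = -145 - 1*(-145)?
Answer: 1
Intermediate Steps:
u = -1 (u = (1 - 2)*1 = -1*1 = -1)
k = 0 (k = -145 + 145 = 0)
l(x) = -2 + x² (l(x) = x² - 2 = -2 + x²)
k - l(u) = 0 - (-2 + (-1)²) = 0 - (-2 + 1) = 0 - 1*(-1) = 0 + 1 = 1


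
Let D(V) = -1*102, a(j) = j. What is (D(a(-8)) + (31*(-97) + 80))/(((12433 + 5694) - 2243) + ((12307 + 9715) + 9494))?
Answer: -3029/47400 ≈ -0.063903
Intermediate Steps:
D(V) = -102
(D(a(-8)) + (31*(-97) + 80))/(((12433 + 5694) - 2243) + ((12307 + 9715) + 9494)) = (-102 + (31*(-97) + 80))/(((12433 + 5694) - 2243) + ((12307 + 9715) + 9494)) = (-102 + (-3007 + 80))/((18127 - 2243) + (22022 + 9494)) = (-102 - 2927)/(15884 + 31516) = -3029/47400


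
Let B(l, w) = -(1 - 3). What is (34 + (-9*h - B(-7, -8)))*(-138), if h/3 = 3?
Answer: 6762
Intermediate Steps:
h = 9 (h = 3*3 = 9)
B(l, w) = 2 (B(l, w) = -1*(-2) = 2)
(34 + (-9*h - B(-7, -8)))*(-138) = (34 + (-9*9 - 1*2))*(-138) = (34 + (-81 - 2))*(-138) = (34 - 83)*(-138) = -49*(-138) = 6762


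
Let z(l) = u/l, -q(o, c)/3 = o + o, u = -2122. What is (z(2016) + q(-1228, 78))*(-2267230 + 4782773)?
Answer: 18680127999469/1008 ≈ 1.8532e+10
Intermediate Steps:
q(o, c) = -6*o (q(o, c) = -3*(o + o) = -6*o)
z(l) = -2122/l
(z(2016) + q(-1228, 78))*(-2267230 + 4782773) = (-2122/2016 - 6*(-1228))*(-2267230 + 4782773) = (-2122*1/2016 + 7368)*2515543 = (-1061/1008 + 7368)*2515543 = (7425883/1008)*2515543 = 18680127999469/1008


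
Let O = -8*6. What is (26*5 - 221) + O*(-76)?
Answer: 3557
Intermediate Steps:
O = -48
(26*5 - 221) + O*(-76) = (26*5 - 221) - 48*(-76) = (130 - 221) + 3648 = -91 + 3648 = 3557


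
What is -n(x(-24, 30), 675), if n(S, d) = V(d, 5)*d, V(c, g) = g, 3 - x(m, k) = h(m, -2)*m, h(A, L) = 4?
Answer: -3375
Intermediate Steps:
x(m, k) = 3 - 4*m
n(S, d) = 5*d
-n(x(-24, 30), 675) = -5*675 = -1*3375 = -3375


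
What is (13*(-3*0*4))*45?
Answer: 0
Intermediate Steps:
(13*(-3*0*4))*45 = (13*(0*4))*45 = (13*0)*45 = 0*45 = 0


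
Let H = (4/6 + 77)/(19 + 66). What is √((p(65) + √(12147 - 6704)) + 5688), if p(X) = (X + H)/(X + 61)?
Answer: √(163124231340 + 28676025*√5443)/5355 ≈ 75.910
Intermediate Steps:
H = 233/255 (H = (4*(⅙) + 77)/85 = (⅔ + 77)*(1/85) = (233/3)*(1/85) = 233/255 ≈ 0.91373)
p(X) = (233/255 + X)/(61 + X) (p(X) = (X + 233/255)/(X + 61) = (233/255 + X)/(61 + X))
√((p(65) + √(12147 - 6704)) + 5688) = √(((233/255 + 65)/(61 + 65) + √(12147 - 6704)) + 5688) = √(((16808/255)/126 + √5443) + 5688) = √(((1/126)*(16808/255) + √5443) + 5688) = √((8404/16065 + √5443) + 5688) = √(91386124/16065 + √5443)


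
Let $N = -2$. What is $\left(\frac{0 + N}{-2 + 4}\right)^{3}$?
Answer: $-1$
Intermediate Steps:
$\left(\frac{0 + N}{-2 + 4}\right)^{3} = \left(\frac{0 - 2}{-2 + 4}\right)^{3} = \left(- \frac{2}{2}\right)^{3} = \left(\left(-2\right) \frac{1}{2}\right)^{3} = \left(-1\right)^{3} = -1$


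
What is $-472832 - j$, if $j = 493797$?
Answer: $-966629$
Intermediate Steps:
$-472832 - j = -472832 - 493797 = -966629$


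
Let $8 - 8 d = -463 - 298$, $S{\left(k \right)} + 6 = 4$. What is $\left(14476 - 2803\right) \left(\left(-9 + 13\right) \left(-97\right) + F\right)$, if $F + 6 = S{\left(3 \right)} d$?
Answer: $- \frac{27373185}{4} \approx -6.8433 \cdot 10^{6}$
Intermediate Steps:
$S{\left(k \right)} = -2$ ($S{\left(k \right)} = -6 + 4 = -2$)
$d = \frac{769}{8}$ ($d = 1 - \frac{-463 - 298}{8} = 1 - - \frac{761}{8} = 1 + \frac{761}{8} = \frac{769}{8} \approx 96.125$)
$F = - \frac{793}{4}$ ($F = -6 - \frac{769}{4} = - \frac{793}{4} \approx -198.25$)
$\left(14476 - 2803\right) \left(\left(-9 + 13\right) \left(-97\right) + F\right) = \left(14476 - 2803\right) \left(\left(-9 + 13\right) \left(-97\right) - \frac{793}{4}\right) = 11673 \left(4 \left(-97\right) - \frac{793}{4}\right) = 11673 \left(-388 - \frac{793}{4}\right) = 11673 \left(- \frac{2345}{4}\right) = - \frac{27373185}{4}$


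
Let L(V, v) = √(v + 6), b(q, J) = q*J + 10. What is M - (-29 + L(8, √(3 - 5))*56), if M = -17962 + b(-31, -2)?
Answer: -17861 - 56*√(6 + I*√2) ≈ -17999.0 - 16.056*I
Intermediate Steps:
b(q, J) = 10 + J*q (b(q, J) = J*q + 10 = 10 + J*q)
L(V, v) = √(6 + v)
M = -17890 (M = -17962 + (10 - 2*(-31)) = -17962 + (10 + 62) = -17962 + 72 = -17890)
M - (-29 + L(8, √(3 - 5))*56) = -17890 - (-29 + √(6 + √(3 - 5))*56) = -17890 - (-29 + √(6 + √(-2))*56) = -17890 - (-29 + √(6 + I*√2)*56) = -17890 - (-29 + 56*√(6 + I*√2)) = -17890 + (29 - 56*√(6 + I*√2)) = -17861 - 56*√(6 + I*√2)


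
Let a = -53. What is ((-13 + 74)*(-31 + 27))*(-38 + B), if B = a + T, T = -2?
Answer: 22692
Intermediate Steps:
B = -55 (B = -53 - 2 = -55)
((-13 + 74)*(-31 + 27))*(-38 + B) = ((-13 + 74)*(-31 + 27))*(-38 - 55) = (61*(-4))*(-93) = -244*(-93) = 22692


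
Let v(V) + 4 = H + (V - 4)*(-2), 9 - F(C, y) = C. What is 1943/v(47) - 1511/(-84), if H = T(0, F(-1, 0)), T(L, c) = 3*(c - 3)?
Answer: -19651/1932 ≈ -10.171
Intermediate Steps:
F(C, y) = 9 - C
T(L, c) = -9 + 3*c (T(L, c) = 3*(-3 + c) = -9 + 3*c)
H = 21 (H = -9 + 3*(9 - 1*(-1)) = -9 + 3*(9 + 1) = -9 + 3*10 = -9 + 30 = 21)
v(V) = 25 - 2*V (v(V) = -4 + (21 + (V - 4)*(-2)) = -4 + (21 + (-4 + V)*(-2)) = -4 + (21 + (8 - 2*V)) = -4 + (29 - 2*V) = 25 - 2*V)
1943/v(47) - 1511/(-84) = 1943/(25 - 2*47) - 1511/(-84) = 1943/(25 - 94) - 1511*(-1/84) = 1943/(-69) + 1511/84 = 1943*(-1/69) + 1511/84 = -1943/69 + 1511/84 = -19651/1932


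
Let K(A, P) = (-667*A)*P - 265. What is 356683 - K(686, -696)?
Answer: -318106204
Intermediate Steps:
K(A, P) = -265 - 667*A*P (K(A, P) = -667*A*P - 265 = -265 - 667*A*P)
356683 - K(686, -696) = 356683 - (-265 - 667*686*(-696)) = 356683 - (-265 + 318463152) = 356683 - 1*318462887 = 356683 - 318462887 = -318106204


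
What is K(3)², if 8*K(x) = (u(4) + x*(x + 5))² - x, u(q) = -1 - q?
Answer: 32041/16 ≈ 2002.6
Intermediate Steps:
K(x) = -x/8 + (-5 + x*(5 + x))²/8 (K(x) = (((-1 - 1*4) + x*(x + 5))² - x)/8 = (((-1 - 4) + x*(5 + x))² - x)/8 = ((-5 + x*(5 + x))² - x)/8 = -x/8 + (-5 + x*(5 + x))²/8)
K(3)² = (-⅛*3 + (-5 + 3² + 5*3)²/8)² = (-3/8 + (-5 + 9 + 15)²/8)² = (-3/8 + (⅛)*19²)² = (-3/8 + (⅛)*361)² = (-3/8 + 361/8)² = (179/4)² = 32041/16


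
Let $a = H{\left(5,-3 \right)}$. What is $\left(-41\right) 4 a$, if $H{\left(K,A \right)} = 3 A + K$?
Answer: $656$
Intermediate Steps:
$H{\left(K,A \right)} = K + 3 A$
$a = -4$ ($a = 5 + 3 \left(-3\right) = 5 - 9 = -4$)
$\left(-41\right) 4 a = \left(-41\right) 4 \left(-4\right) = \left(-164\right) \left(-4\right) = 656$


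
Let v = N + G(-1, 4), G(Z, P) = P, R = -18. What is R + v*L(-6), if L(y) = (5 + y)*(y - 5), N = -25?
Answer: -249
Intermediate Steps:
v = -21 (v = -25 + 4 = -21)
L(y) = (-5 + y)*(5 + y) (L(y) = (5 + y)*(-5 + y) = (-5 + y)*(5 + y))
R + v*L(-6) = -18 - 21*(-25 + (-6)²) = -18 - 21*(-25 + 36) = -18 - 21*11 = -18 - 231 = -249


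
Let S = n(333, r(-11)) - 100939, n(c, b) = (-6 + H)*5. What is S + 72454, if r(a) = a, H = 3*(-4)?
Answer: -28575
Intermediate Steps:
H = -12
n(c, b) = -90 (n(c, b) = (-6 - 12)*5 = -18*5 = -90)
S = -101029 (S = -90 - 100939 = -101029)
S + 72454 = -101029 + 72454 = -28575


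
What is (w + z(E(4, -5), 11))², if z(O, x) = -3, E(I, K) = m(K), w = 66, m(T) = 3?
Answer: 3969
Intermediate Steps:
E(I, K) = 3
(w + z(E(4, -5), 11))² = (66 - 3)² = 63² = 3969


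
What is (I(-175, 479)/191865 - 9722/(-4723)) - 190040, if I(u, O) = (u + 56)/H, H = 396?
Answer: -68194477642772957/358846644420 ≈ -1.9004e+5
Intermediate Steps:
I(u, O) = 14/99 + u/396 (I(u, O) = (u + 56)/396 = (56 + u)*(1/396) = 14/99 + u/396)
(I(-175, 479)/191865 - 9722/(-4723)) - 190040 = ((14/99 + (1/396)*(-175))/191865 - 9722/(-4723)) - 190040 = ((14/99 - 175/396)*(1/191865) - 9722*(-1/4723)) - 190040 = (-119/396*1/191865 + 9722/4723) - 190040 = (-119/75978540 + 9722/4723) - 190040 = 738662803843/358846644420 - 190040 = -68194477642772957/358846644420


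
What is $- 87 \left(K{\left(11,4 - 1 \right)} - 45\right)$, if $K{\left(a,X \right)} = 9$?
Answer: $3132$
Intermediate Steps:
$- 87 \left(K{\left(11,4 - 1 \right)} - 45\right) = - 87 \left(9 - 45\right) = \left(-87\right) \left(-36\right) = 3132$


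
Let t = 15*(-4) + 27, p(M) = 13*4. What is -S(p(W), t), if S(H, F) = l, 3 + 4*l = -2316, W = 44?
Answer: 2319/4 ≈ 579.75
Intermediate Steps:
l = -2319/4 (l = -¾ + (¼)*(-2316) = -¾ - 579 = -2319/4 ≈ -579.75)
p(M) = 52
t = -33 (t = -60 + 27 = -33)
S(H, F) = -2319/4
-S(p(W), t) = -1*(-2319/4) = 2319/4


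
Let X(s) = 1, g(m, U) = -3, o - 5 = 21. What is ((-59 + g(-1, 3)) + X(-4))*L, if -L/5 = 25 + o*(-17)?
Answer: -127185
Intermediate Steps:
o = 26 (o = 5 + 21 = 26)
L = 2085 (L = -5*(25 + 26*(-17)) = -5*(25 - 442) = -5*(-417) = 2085)
((-59 + g(-1, 3)) + X(-4))*L = ((-59 - 3) + 1)*2085 = (-62 + 1)*2085 = -61*2085 = -127185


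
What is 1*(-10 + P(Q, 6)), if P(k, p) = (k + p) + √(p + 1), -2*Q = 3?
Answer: -11/2 + √7 ≈ -2.8542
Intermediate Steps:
Q = -3/2 (Q = -½*3 = -3/2 ≈ -1.5000)
P(k, p) = k + p + √(1 + p) (P(k, p) = (k + p) + √(1 + p) = k + p + √(1 + p))
1*(-10 + P(Q, 6)) = 1*(-10 + (-3/2 + 6 + √(1 + 6))) = 1*(-10 + (-3/2 + 6 + √7)) = 1*(-10 + (9/2 + √7)) = 1*(-11/2 + √7) = -11/2 + √7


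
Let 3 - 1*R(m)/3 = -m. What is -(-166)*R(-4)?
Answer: -498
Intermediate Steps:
R(m) = 9 + 3*m (R(m) = 9 - (-3)*m = 9 + 3*m)
-(-166)*R(-4) = -(-166)*(9 + 3*(-4)) = -(-166)*(9 - 12) = -(-166)*(-3) = -166*3 = -498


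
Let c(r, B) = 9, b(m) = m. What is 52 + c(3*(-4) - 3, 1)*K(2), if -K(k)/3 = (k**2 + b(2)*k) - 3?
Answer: -83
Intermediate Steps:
K(k) = 9 - 6*k - 3*k**2 (K(k) = -3*((k**2 + 2*k) - 3) = -3*(-3 + k**2 + 2*k) = 9 - 6*k - 3*k**2)
52 + c(3*(-4) - 3, 1)*K(2) = 52 + 9*(9 - 6*2 - 3*2**2) = 52 + 9*(9 - 12 - 3*4) = 52 + 9*(9 - 12 - 12) = 52 + 9*(-15) = 52 - 135 = -83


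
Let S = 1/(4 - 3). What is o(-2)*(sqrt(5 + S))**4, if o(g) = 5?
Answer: 180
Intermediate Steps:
S = 1 (S = 1/1 = 1)
o(-2)*(sqrt(5 + S))**4 = 5*(sqrt(5 + 1))**4 = 5*(sqrt(6))**4 = 5*36 = 180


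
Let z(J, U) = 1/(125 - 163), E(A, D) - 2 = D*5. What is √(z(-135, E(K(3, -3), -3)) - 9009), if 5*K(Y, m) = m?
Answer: I*√13009034/38 ≈ 94.916*I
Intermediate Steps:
K(Y, m) = m/5
E(A, D) = 2 + 5*D (E(A, D) = 2 + D*5 = 2 + 5*D)
z(J, U) = -1/38 (z(J, U) = 1/(-38) = -1/38)
√(z(-135, E(K(3, -3), -3)) - 9009) = √(-1/38 - 9009) = √(-342343/38) = I*√13009034/38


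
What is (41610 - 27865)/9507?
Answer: 13745/9507 ≈ 1.4458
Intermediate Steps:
(41610 - 27865)/9507 = 13745*(1/9507) = 13745/9507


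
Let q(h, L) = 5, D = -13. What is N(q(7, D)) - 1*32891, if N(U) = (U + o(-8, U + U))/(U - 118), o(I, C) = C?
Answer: -3716698/113 ≈ -32891.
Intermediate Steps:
N(U) = 3*U/(-118 + U) (N(U) = (U + (U + U))/(U - 118) = (U + 2*U)/(-118 + U) = (3*U)/(-118 + U) = 3*U/(-118 + U))
N(q(7, D)) - 1*32891 = 3*5/(-118 + 5) - 1*32891 = 3*5/(-113) - 32891 = 3*5*(-1/113) - 32891 = -15/113 - 32891 = -3716698/113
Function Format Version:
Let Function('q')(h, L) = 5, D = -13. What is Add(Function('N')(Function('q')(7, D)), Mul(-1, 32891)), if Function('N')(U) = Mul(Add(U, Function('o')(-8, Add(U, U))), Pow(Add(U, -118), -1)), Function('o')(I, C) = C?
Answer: Rational(-3716698, 113) ≈ -32891.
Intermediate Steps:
Function('N')(U) = Mul(3, U, Pow(Add(-118, U), -1)) (Function('N')(U) = Mul(Add(U, Add(U, U)), Pow(Add(U, -118), -1)) = Mul(Add(U, Mul(2, U)), Pow(Add(-118, U), -1)) = Mul(Mul(3, U), Pow(Add(-118, U), -1)) = Mul(3, U, Pow(Add(-118, U), -1)))
Add(Function('N')(Function('q')(7, D)), Mul(-1, 32891)) = Add(Mul(3, 5, Pow(Add(-118, 5), -1)), Mul(-1, 32891)) = Add(Mul(3, 5, Pow(-113, -1)), -32891) = Add(Mul(3, 5, Rational(-1, 113)), -32891) = Add(Rational(-15, 113), -32891) = Rational(-3716698, 113)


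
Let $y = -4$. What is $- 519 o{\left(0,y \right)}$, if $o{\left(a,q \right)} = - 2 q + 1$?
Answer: $-4671$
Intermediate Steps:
$o{\left(a,q \right)} = 1 - 2 q$
$- 519 o{\left(0,y \right)} = - 519 \left(1 - -8\right) = - 519 \left(1 + 8\right) = \left(-519\right) 9 = -4671$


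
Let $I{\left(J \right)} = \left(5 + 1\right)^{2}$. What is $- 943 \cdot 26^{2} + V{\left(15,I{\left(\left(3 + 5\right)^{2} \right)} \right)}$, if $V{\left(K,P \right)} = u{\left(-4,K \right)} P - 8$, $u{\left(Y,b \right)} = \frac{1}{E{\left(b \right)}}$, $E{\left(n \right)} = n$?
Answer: $- \frac{3187368}{5} \approx -6.3747 \cdot 10^{5}$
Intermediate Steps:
$u{\left(Y,b \right)} = \frac{1}{b}$
$I{\left(J \right)} = 36$ ($I{\left(J \right)} = 6^{2} = 36$)
$V{\left(K,P \right)} = -8 + \frac{P}{K}$ ($V{\left(K,P \right)} = \frac{P}{K} - 8 = -8 + \frac{P}{K}$)
$- 943 \cdot 26^{2} + V{\left(15,I{\left(\left(3 + 5\right)^{2} \right)} \right)} = - 943 \cdot 26^{2} - \left(8 - \frac{36}{15}\right) = \left(-943\right) 676 + \left(-8 + 36 \cdot \frac{1}{15}\right) = -637468 + \left(-8 + \frac{12}{5}\right) = -637468 - \frac{28}{5} = - \frac{3187368}{5}$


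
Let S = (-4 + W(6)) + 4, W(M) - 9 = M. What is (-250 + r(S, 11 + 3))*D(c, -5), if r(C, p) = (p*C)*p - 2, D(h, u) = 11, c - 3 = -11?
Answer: 29568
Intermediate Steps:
W(M) = 9 + M
c = -8 (c = 3 - 11 = -8)
S = 15 (S = (-4 + (9 + 6)) + 4 = (-4 + 15) + 4 = 11 + 4 = 15)
r(C, p) = -2 + C*p**2 (r(C, p) = (C*p)*p - 2 = C*p**2 - 2 = -2 + C*p**2)
(-250 + r(S, 11 + 3))*D(c, -5) = (-250 + (-2 + 15*(11 + 3)**2))*11 = (-250 + (-2 + 15*14**2))*11 = (-250 + (-2 + 15*196))*11 = (-250 + (-2 + 2940))*11 = (-250 + 2938)*11 = 2688*11 = 29568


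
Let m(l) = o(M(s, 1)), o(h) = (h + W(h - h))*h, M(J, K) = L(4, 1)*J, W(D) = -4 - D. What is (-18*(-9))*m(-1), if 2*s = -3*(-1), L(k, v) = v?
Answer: -1215/2 ≈ -607.50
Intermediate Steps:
s = 3/2 (s = (-3*(-1))/2 = (1/2)*3 = 3/2 ≈ 1.5000)
M(J, K) = J (M(J, K) = 1*J = J)
o(h) = h*(-4 + h) (o(h) = (h + (-4 - (h - h)))*h = (h + (-4 - 1*0))*h = (h + (-4 + 0))*h = (h - 4)*h = (-4 + h)*h = h*(-4 + h))
m(l) = -15/4 (m(l) = 3*(-4 + 3/2)/2 = (3/2)*(-5/2) = -15/4)
(-18*(-9))*m(-1) = -18*(-9)*(-15/4) = 162*(-15/4) = -1215/2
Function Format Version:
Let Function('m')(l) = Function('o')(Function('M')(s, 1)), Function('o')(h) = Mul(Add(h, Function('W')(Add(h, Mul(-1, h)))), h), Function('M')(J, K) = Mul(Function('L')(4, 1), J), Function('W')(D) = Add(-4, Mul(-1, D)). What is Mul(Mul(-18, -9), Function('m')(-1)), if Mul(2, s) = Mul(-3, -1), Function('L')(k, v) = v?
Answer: Rational(-1215, 2) ≈ -607.50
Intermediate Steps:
s = Rational(3, 2) (s = Mul(Rational(1, 2), Mul(-3, -1)) = Mul(Rational(1, 2), 3) = Rational(3, 2) ≈ 1.5000)
Function('M')(J, K) = J (Function('M')(J, K) = Mul(1, J) = J)
Function('o')(h) = Mul(h, Add(-4, h)) (Function('o')(h) = Mul(Add(h, Add(-4, Mul(-1, Add(h, Mul(-1, h))))), h) = Mul(Add(h, Add(-4, Mul(-1, 0))), h) = Mul(Add(h, Add(-4, 0)), h) = Mul(Add(h, -4), h) = Mul(Add(-4, h), h) = Mul(h, Add(-4, h)))
Function('m')(l) = Rational(-15, 4) (Function('m')(l) = Mul(Rational(3, 2), Add(-4, Rational(3, 2))) = Mul(Rational(3, 2), Rational(-5, 2)) = Rational(-15, 4))
Mul(Mul(-18, -9), Function('m')(-1)) = Mul(Mul(-18, -9), Rational(-15, 4)) = Mul(162, Rational(-15, 4)) = Rational(-1215, 2)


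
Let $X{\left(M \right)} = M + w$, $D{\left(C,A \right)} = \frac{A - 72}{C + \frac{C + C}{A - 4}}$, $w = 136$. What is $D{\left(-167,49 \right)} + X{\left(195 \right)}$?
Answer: $\frac{2599054}{7849} \approx 331.13$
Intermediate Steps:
$D{\left(C,A \right)} = \frac{-72 + A}{C + \frac{2 C}{-4 + A}}$
$X{\left(M \right)} = 136 + M$ ($X{\left(M \right)} = M + 136 = 136 + M$)
$D{\left(-167,49 \right)} + X{\left(195 \right)} = \frac{288 + 49^{2} - 3724}{\left(-167\right) \left(-2 + 49\right)} + \left(136 + 195\right) = - \frac{288 + 2401 - 3724}{167 \cdot 47} + 331 = \left(- \frac{1}{167}\right) \frac{1}{47} \left(-1035\right) + 331 = \frac{1035}{7849} + 331 = \frac{2599054}{7849}$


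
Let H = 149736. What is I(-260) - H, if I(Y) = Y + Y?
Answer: -150256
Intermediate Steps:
I(Y) = 2*Y
I(-260) - H = 2*(-260) - 1*149736 = -520 - 149736 = -150256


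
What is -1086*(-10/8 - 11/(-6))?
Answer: -1267/2 ≈ -633.50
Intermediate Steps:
-1086*(-10/8 - 11/(-6)) = -1086*(-10*⅛ - 11*(-⅙)) = -1086*(-5/4 + 11/6) = -1086*7/12 = -1267/2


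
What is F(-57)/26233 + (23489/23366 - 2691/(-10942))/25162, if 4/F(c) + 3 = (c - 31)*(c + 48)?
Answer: 830857235095198/16644134486407045821 ≈ 4.9919e-5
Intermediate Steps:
F(c) = 4/(-3 + (-31 + c)*(48 + c)) (F(c) = 4/(-3 + (c - 31)*(c + 48)) = 4/(-3 + (-31 + c)*(48 + c)))
F(-57)/26233 + (23489/23366 - 2691/(-10942))/25162 = (4/(-1491 + (-57)**2 + 17*(-57)))/26233 + (23489/23366 - 2691/(-10942))/25162 = (4/(-1491 + 3249 - 969))*(1/26233) + (23489*(1/23366) - 2691*(-1/10942))*(1/25162) = (4/789)*(1/26233) + (23489/23366 + 2691/10942)*(1/25162) = (4*(1/789))*(1/26233) + (79973636/63917693)*(1/25162) = (4/789)*(1/26233) + 39986818/804148495633 = 4/20697837 + 39986818/804148495633 = 830857235095198/16644134486407045821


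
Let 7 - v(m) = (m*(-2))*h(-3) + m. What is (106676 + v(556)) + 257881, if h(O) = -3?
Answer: 360672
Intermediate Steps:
v(m) = 7 - 7*m (v(m) = 7 - ((m*(-2))*(-3) + m) = 7 - (-2*m*(-3) + m) = 7 - (6*m + m) = 7 - 7*m)
(106676 + v(556)) + 257881 = (106676 + (7 - 7*556)) + 257881 = (106676 + (7 - 3892)) + 257881 = (106676 - 3885) + 257881 = 102791 + 257881 = 360672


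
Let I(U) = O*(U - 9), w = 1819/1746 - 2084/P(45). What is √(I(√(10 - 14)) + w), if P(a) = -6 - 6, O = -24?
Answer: √(132342338 - 16258752*I)/582 ≈ 19.803 - 1.2119*I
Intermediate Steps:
P(a) = -12
w = 305041/1746 (w = 1819/1746 - 2084/(-12) = 1819*(1/1746) - 2084*(-1/12) = 1819/1746 + 521/3 = 305041/1746 ≈ 174.71)
I(U) = 216 - 24*U (I(U) = -24*(U - 9) = -24*(-9 + U) = 216 - 24*U)
√(I(√(10 - 14)) + w) = √((216 - 24*√(10 - 14)) + 305041/1746) = √((216 - 48*I) + 305041/1746) = √(682177/1746 - 48*I)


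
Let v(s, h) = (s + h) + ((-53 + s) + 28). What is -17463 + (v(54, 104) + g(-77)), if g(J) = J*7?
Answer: -17815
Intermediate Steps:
v(s, h) = -25 + h + 2*s (v(s, h) = (h + s) + (-25 + s) = -25 + h + 2*s)
g(J) = 7*J
-17463 + (v(54, 104) + g(-77)) = -17463 + ((-25 + 104 + 2*54) + 7*(-77)) = -17463 + ((-25 + 104 + 108) - 539) = -17463 + (187 - 539) = -17463 - 352 = -17815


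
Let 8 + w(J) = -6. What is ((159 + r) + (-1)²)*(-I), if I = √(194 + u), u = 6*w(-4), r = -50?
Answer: -110*√110 ≈ -1153.7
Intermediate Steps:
w(J) = -14 (w(J) = -8 - 6 = -14)
u = -84 (u = 6*(-14) = -84)
I = √110 (I = √(194 - 84) = √110 ≈ 10.488)
((159 + r) + (-1)²)*(-I) = ((159 - 50) + (-1)²)*(-√110) = (109 + 1)*(-√110) = 110*(-√110) = -110*√110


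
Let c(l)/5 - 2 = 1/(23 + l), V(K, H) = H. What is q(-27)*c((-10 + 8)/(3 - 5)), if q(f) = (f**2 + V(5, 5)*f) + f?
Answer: 46305/8 ≈ 5788.1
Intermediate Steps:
q(f) = f**2 + 6*f (q(f) = (f**2 + 5*f) + f = f**2 + 6*f)
c(l) = 10 + 5/(23 + l)
q(-27)*c((-10 + 8)/(3 - 5)) = (-27*(6 - 27))*(5*(47 + 2*((-10 + 8)/(3 - 5)))/(23 + (-10 + 8)/(3 - 5))) = (-27*(-21))*(5*(47 + 2*(-2/(-2)))/(23 - 2/(-2))) = 567*(5*(47 + 2*(-2*(-1/2)))/(23 - 2*(-1/2))) = 567*(5*(47 + 2*1)/(23 + 1)) = 567*(5*(47 + 2)/24) = 567*(5*(1/24)*49) = 567*(245/24) = 46305/8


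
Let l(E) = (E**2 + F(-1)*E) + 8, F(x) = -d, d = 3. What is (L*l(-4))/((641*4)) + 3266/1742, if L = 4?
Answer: 1078109/558311 ≈ 1.9310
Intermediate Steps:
F(x) = -3 (F(x) = -1*3 = -3)
l(E) = 8 + E**2 - 3*E (l(E) = (E**2 - 3*E) + 8 = 8 + E**2 - 3*E)
(L*l(-4))/((641*4)) + 3266/1742 = (4*(8 + (-4)**2 - 3*(-4)))/((641*4)) + 3266/1742 = (4*(8 + 16 + 12))/2564 + 3266*(1/1742) = (4*36)*(1/2564) + 1633/871 = 144*(1/2564) + 1633/871 = 36/641 + 1633/871 = 1078109/558311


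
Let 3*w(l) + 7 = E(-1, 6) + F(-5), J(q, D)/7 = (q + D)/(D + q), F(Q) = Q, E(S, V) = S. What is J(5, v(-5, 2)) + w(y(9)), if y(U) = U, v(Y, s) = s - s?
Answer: 8/3 ≈ 2.6667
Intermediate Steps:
v(Y, s) = 0
J(q, D) = 7 (J(q, D) = 7*((q + D)/(D + q)) = 7*((D + q)/(D + q)) = 7*1 = 7)
w(l) = -13/3 (w(l) = -7/3 + (-1 - 5)/3 = -7/3 + (1/3)*(-6) = -7/3 - 2 = -13/3)
J(5, v(-5, 2)) + w(y(9)) = 7 - 13/3 = 8/3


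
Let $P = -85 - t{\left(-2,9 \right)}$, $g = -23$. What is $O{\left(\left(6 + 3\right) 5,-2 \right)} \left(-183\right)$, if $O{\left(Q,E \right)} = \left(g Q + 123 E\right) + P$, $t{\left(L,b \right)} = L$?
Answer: $249612$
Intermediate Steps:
$P = -83$ ($P = -85 - -2 = -85 + 2 = -83$)
$O{\left(Q,E \right)} = -83 - 23 Q + 123 E$ ($O{\left(Q,E \right)} = \left(- 23 Q + 123 E\right) - 83 = -83 - 23 Q + 123 E$)
$O{\left(\left(6 + 3\right) 5,-2 \right)} \left(-183\right) = \left(-83 - 23 \left(6 + 3\right) 5 + 123 \left(-2\right)\right) \left(-183\right) = \left(-83 - 23 \cdot 9 \cdot 5 - 246\right) \left(-183\right) = \left(-83 - 1035 - 246\right) \left(-183\right) = \left(-1364\right) \left(-183\right) = 249612$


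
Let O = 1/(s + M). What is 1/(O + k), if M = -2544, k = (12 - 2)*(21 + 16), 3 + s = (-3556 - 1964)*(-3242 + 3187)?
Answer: 301053/111389611 ≈ 0.0027027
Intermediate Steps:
s = 303597 (s = -3 + (-3556 - 1964)*(-3242 + 3187) = -3 - 5520*(-55) = -3 + 303600 = 303597)
k = 370 (k = 10*37 = 370)
O = 1/301053 (O = 1/(303597 - 2544) = 1/301053 ≈ 3.3217e-6)
1/(O + k) = 1/(1/301053 + 370) = 1/(111389611/301053) = 301053/111389611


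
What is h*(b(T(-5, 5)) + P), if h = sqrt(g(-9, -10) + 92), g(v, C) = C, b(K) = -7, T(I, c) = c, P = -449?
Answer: -456*sqrt(82) ≈ -4129.3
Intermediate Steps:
h = sqrt(82) (h = sqrt(-10 + 92) = sqrt(82) ≈ 9.0554)
h*(b(T(-5, 5)) + P) = sqrt(82)*(-7 - 449) = sqrt(82)*(-456) = -456*sqrt(82)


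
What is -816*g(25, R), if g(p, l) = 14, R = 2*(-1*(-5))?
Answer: -11424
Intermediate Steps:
R = 10 (R = 2*5 = 10)
-816*g(25, R) = -816*14 = -11424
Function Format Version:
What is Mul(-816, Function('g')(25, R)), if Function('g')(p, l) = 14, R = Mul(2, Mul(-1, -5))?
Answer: -11424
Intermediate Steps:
R = 10 (R = Mul(2, 5) = 10)
Mul(-816, Function('g')(25, R)) = Mul(-816, 14) = -11424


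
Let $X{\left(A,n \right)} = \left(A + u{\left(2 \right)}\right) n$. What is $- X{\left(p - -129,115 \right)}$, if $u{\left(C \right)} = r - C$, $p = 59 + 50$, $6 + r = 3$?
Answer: $-26795$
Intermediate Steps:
$r = -3$ ($r = -6 + 3 = -3$)
$p = 109$
$u{\left(C \right)} = -3 - C$
$X{\left(A,n \right)} = n \left(-5 + A\right)$ ($X{\left(A,n \right)} = \left(A - 5\right) n = \left(-5 + A\right) n = n \left(-5 + A\right)$)
$- X{\left(p - -129,115 \right)} = - 115 \left(-5 + \left(109 - -129\right)\right) = - 115 \left(-5 + \left(109 + 129\right)\right) = - 115 \left(-5 + 238\right) = - 115 \cdot 233 = \left(-1\right) 26795 = -26795$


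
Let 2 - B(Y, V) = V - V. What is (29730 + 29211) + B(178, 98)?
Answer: 58943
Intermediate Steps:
B(Y, V) = 2 (B(Y, V) = 2 - (V - V) = 2 - 1*0 = 2 + 0 = 2)
(29730 + 29211) + B(178, 98) = (29730 + 29211) + 2 = 58941 + 2 = 58943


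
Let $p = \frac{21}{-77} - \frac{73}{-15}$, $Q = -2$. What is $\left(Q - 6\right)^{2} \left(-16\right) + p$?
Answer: $- \frac{168202}{165} \approx -1019.4$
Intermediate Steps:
$p = \frac{758}{165}$ ($p = 21 \left(- \frac{1}{77}\right) - - \frac{73}{15} = - \frac{3}{11} + \frac{73}{15} = \frac{758}{165} \approx 4.5939$)
$\left(Q - 6\right)^{2} \left(-16\right) + p = \left(-2 - 6\right)^{2} \left(-16\right) + \frac{758}{165} = \left(-8\right)^{2} \left(-16\right) + \frac{758}{165} = 64 \left(-16\right) + \frac{758}{165} = -1024 + \frac{758}{165} = - \frac{168202}{165}$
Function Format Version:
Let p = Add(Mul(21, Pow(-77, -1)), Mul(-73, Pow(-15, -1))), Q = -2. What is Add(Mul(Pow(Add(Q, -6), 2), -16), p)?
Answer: Rational(-168202, 165) ≈ -1019.4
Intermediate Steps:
p = Rational(758, 165) (p = Add(Mul(21, Rational(-1, 77)), Mul(-73, Rational(-1, 15))) = Add(Rational(-3, 11), Rational(73, 15)) = Rational(758, 165) ≈ 4.5939)
Add(Mul(Pow(Add(Q, -6), 2), -16), p) = Add(Mul(Pow(Add(-2, -6), 2), -16), Rational(758, 165)) = Add(Mul(Pow(-8, 2), -16), Rational(758, 165)) = Add(Mul(64, -16), Rational(758, 165)) = Add(-1024, Rational(758, 165)) = Rational(-168202, 165)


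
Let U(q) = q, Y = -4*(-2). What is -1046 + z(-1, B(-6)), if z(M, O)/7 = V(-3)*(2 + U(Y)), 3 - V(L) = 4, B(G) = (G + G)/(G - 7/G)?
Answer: -1116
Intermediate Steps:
Y = 8
B(G) = 2*G/(G - 7/G) (B(G) = (2*G)/(G - 7/G) = 2*G/(G - 7/G))
V(L) = -1 (V(L) = 3 - 1*4 = 3 - 4 = -1)
z(M, O) = -70 (z(M, O) = 7*(-(2 + 8)) = 7*(-1*10) = 7*(-10) = -70)
-1046 + z(-1, B(-6)) = -1046 - 70 = -1116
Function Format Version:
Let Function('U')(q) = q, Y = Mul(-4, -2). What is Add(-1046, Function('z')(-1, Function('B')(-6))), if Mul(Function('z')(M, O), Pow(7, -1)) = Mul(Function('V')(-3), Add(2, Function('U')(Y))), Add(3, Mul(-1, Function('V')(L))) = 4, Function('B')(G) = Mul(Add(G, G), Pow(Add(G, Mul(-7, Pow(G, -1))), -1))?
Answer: -1116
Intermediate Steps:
Y = 8
Function('B')(G) = Mul(2, G, Pow(Add(G, Mul(-7, Pow(G, -1))), -1)) (Function('B')(G) = Mul(Mul(2, G), Pow(Add(G, Mul(-7, Pow(G, -1))), -1)) = Mul(2, G, Pow(Add(G, Mul(-7, Pow(G, -1))), -1)))
Function('V')(L) = -1 (Function('V')(L) = Add(3, Mul(-1, 4)) = Add(3, -4) = -1)
Function('z')(M, O) = -70 (Function('z')(M, O) = Mul(7, Mul(-1, Add(2, 8))) = Mul(7, Mul(-1, 10)) = Mul(7, -10) = -70)
Add(-1046, Function('z')(-1, Function('B')(-6))) = Add(-1046, -70) = -1116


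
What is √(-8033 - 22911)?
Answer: 4*I*√1934 ≈ 175.91*I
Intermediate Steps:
√(-8033 - 22911) = √(-30944) = 4*I*√1934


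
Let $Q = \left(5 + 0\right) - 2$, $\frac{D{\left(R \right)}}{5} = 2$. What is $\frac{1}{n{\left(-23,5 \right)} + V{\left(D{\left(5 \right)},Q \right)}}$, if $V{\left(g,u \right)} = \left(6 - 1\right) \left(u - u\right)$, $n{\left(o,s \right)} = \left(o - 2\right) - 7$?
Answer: $- \frac{1}{32} \approx -0.03125$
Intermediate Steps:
$D{\left(R \right)} = 10$ ($D{\left(R \right)} = 5 \cdot 2 = 10$)
$Q = 3$ ($Q = 5 - 2 = 3$)
$n{\left(o,s \right)} = -9 + o$ ($n{\left(o,s \right)} = \left(-2 + o\right) - 7 = -9 + o$)
$V{\left(g,u \right)} = 0$ ($V{\left(g,u \right)} = 5 \cdot 0 = 0$)
$\frac{1}{n{\left(-23,5 \right)} + V{\left(D{\left(5 \right)},Q \right)}} = \frac{1}{\left(-9 - 23\right) + 0} = \frac{1}{-32 + 0} = \frac{1}{-32} = - \frac{1}{32}$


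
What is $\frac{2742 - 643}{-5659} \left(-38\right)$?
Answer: $\frac{79762}{5659} \approx 14.095$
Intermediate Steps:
$\frac{2742 - 643}{-5659} \left(-38\right) = 2099 \left(- \frac{1}{5659}\right) \left(-38\right) = \left(- \frac{2099}{5659}\right) \left(-38\right) = \frac{79762}{5659}$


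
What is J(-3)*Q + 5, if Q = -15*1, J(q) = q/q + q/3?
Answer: 5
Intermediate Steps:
J(q) = 1 + q/3 (J(q) = 1 + q*(1/3) = 1 + q/3)
Q = -15
J(-3)*Q + 5 = (1 + (1/3)*(-3))*(-15) + 5 = (1 - 1)*(-15) + 5 = 0*(-15) + 5 = 0 + 5 = 5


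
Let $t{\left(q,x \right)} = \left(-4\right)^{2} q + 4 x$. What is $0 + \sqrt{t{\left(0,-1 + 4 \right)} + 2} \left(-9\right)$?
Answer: $- 9 \sqrt{14} \approx -33.675$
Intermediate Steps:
$t{\left(q,x \right)} = 4 x + 16 q$ ($t{\left(q,x \right)} = 16 q + 4 x = 4 x + 16 q$)
$0 + \sqrt{t{\left(0,-1 + 4 \right)} + 2} \left(-9\right) = 0 + \sqrt{\left(4 \left(-1 + 4\right) + 16 \cdot 0\right) + 2} \left(-9\right) = 0 + \sqrt{\left(4 \cdot 3 + 0\right) + 2} \left(-9\right) = 0 + \sqrt{\left(12 + 0\right) + 2} \left(-9\right) = 0 + \sqrt{12 + 2} \left(-9\right) = 0 + \sqrt{14} \left(-9\right) = 0 - 9 \sqrt{14} = - 9 \sqrt{14}$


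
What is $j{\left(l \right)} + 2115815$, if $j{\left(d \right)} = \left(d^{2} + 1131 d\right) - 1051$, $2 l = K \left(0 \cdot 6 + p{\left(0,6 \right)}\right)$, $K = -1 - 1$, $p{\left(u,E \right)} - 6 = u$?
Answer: $2108014$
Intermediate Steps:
$p{\left(u,E \right)} = 6 + u$
$K = -2$ ($K = -1 - 1 = -2$)
$l = -6$ ($l = \frac{\left(-2\right) \left(0 \cdot 6 + \left(6 + 0\right)\right)}{2} = \frac{\left(-2\right) \left(0 + 6\right)}{2} = \frac{\left(-2\right) 6}{2} = \frac{1}{2} \left(-12\right) = -6$)
$j{\left(d \right)} = -1051 + d^{2} + 1131 d$
$j{\left(l \right)} + 2115815 = \left(-1051 + \left(-6\right)^{2} + 1131 \left(-6\right)\right) + 2115815 = \left(-1051 + 36 - 6786\right) + 2115815 = -7801 + 2115815 = 2108014$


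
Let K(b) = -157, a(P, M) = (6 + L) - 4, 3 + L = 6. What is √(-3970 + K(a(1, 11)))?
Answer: I*√4127 ≈ 64.242*I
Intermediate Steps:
L = 3 (L = -3 + 6 = 3)
a(P, M) = 5 (a(P, M) = (6 + 3) - 4 = 9 - 4 = 5)
√(-3970 + K(a(1, 11))) = √(-3970 - 157) = √(-4127) = I*√4127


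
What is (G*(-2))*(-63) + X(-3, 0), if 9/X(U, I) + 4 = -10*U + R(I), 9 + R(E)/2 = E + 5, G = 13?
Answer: 3277/2 ≈ 1638.5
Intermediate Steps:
R(E) = -8 + 2*E (R(E) = -18 + 2*(E + 5) = -18 + 2*(5 + E) = -18 + (10 + 2*E) = -8 + 2*E)
X(U, I) = 9/(-12 - 10*U + 2*I) (X(U, I) = 9/(-4 + (-10*U + (-8 + 2*I))) = 9/(-4 + (-8 - 10*U + 2*I)) = 9/(-12 - 10*U + 2*I))
(G*(-2))*(-63) + X(-3, 0) = (13*(-2))*(-63) + 9/(2*(-6 + 0 - 5*(-3))) = -26*(-63) + 9/(2*(-6 + 0 + 15)) = 1638 + (9/2)/9 = 1638 + (9/2)*(⅑) = 1638 + ½ = 3277/2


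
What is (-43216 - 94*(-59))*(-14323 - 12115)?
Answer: 995919460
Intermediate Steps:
(-43216 - 94*(-59))*(-14323 - 12115) = (-43216 + 5546)*(-26438) = -37670*(-26438) = 995919460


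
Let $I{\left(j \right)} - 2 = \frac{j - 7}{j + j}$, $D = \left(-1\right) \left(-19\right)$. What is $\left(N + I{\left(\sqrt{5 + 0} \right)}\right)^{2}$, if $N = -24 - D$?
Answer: $\frac{16427}{10} + \frac{567 \sqrt{5}}{10} \approx 1769.5$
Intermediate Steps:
$D = 19$
$N = -43$ ($N = -24 - 19 = -43$)
$I{\left(j \right)} = 2 + \frac{-7 + j}{2 j}$ ($I{\left(j \right)} = 2 + \frac{j - 7}{j + j} = 2 + \frac{-7 + j}{2 j}$)
$\left(N + I{\left(\sqrt{5 + 0} \right)}\right)^{2} = \left(-43 + \frac{-7 + 5 \sqrt{5 + 0}}{2 \sqrt{5 + 0}}\right)^{2} = \left(-43 + \frac{-7 + 5 \sqrt{5}}{2 \sqrt{5}}\right)^{2} = \left(-43 + \frac{\frac{\sqrt{5}}{5} \left(-7 + 5 \sqrt{5}\right)}{2}\right)^{2} = \left(-43 + \frac{\sqrt{5} \left(-7 + 5 \sqrt{5}\right)}{10}\right)^{2}$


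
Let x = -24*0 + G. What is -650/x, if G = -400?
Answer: 13/8 ≈ 1.6250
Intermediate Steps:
x = -400 (x = -24*0 - 400 = 0 - 400 = -400)
-650/x = -650/(-400) = -650*(-1/400) = 13/8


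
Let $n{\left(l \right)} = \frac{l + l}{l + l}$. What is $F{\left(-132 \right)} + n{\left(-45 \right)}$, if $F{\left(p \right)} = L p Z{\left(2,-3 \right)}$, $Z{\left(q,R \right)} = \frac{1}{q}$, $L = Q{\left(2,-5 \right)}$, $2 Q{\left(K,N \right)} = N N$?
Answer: $-824$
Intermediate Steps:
$Q{\left(K,N \right)} = \frac{N^{2}}{2}$ ($Q{\left(K,N \right)} = \frac{N N}{2} = \frac{N^{2}}{2}$)
$L = \frac{25}{2}$ ($L = \frac{\left(-5\right)^{2}}{2} = \frac{1}{2} \cdot 25 = \frac{25}{2} \approx 12.5$)
$n{\left(l \right)} = 1$ ($n{\left(l \right)} = \frac{2 l}{2 l} = 2 l \frac{1}{2 l} = 1$)
$F{\left(p \right)} = \frac{25 p}{4}$ ($F{\left(p \right)} = \frac{\frac{25}{2} p}{2} = \frac{25 p}{2} \cdot \frac{1}{2} = \frac{25 p}{4}$)
$F{\left(-132 \right)} + n{\left(-45 \right)} = \frac{25}{4} \left(-132\right) + 1 = -825 + 1 = -824$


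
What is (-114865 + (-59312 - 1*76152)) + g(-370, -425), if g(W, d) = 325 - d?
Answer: -249579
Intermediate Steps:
(-114865 + (-59312 - 1*76152)) + g(-370, -425) = (-114865 + (-59312 - 1*76152)) + (325 - 1*(-425)) = (-114865 + (-59312 - 76152)) + (325 + 425) = (-114865 - 135464) + 750 = -250329 + 750 = -249579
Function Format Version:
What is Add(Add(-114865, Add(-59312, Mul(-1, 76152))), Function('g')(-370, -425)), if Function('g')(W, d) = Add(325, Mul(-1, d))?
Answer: -249579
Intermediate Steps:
Add(Add(-114865, Add(-59312, Mul(-1, 76152))), Function('g')(-370, -425)) = Add(Add(-114865, Add(-59312, Mul(-1, 76152))), Add(325, Mul(-1, -425))) = Add(Add(-114865, Add(-59312, -76152)), Add(325, 425)) = Add(Add(-114865, -135464), 750) = Add(-250329, 750) = -249579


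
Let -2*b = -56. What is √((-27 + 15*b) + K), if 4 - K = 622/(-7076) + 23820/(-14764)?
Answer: √67990993110847686/13058758 ≈ 19.967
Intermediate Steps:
b = 28 (b = -½*(-56) = 28)
K = 74451723/13058758 (K = 4 - (622/(-7076) + 23820/(-14764)) = 4 - (622*(-1/7076) + 23820*(-1/14764)) = 4 - (-311/3538 - 5955/3691) = 4 - 1*(-22216691/13058758) = 4 + 22216691/13058758 = 74451723/13058758 ≈ 5.7013)
√((-27 + 15*b) + K) = √((-27 + 15*28) + 74451723/13058758) = √((-27 + 420) + 74451723/13058758) = √(393 + 74451723/13058758) = √(5206543617/13058758) = √67990993110847686/13058758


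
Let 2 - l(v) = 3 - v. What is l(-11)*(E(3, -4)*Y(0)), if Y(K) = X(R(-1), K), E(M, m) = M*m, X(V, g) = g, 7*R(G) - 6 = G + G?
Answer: 0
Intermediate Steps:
R(G) = 6/7 + 2*G/7 (R(G) = 6/7 + (G + G)/7 = 6/7 + (2*G)/7 = 6/7 + 2*G/7)
l(v) = -1 + v (l(v) = 2 - (3 - v) = 2 + (-3 + v) = -1 + v)
Y(K) = K
l(-11)*(E(3, -4)*Y(0)) = (-1 - 11)*((3*(-4))*0) = -(-144)*0 = -12*0 = 0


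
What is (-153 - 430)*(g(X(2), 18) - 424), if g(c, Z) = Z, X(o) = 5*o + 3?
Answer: 236698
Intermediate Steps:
X(o) = 3 + 5*o
(-153 - 430)*(g(X(2), 18) - 424) = (-153 - 430)*(18 - 424) = -583*(-406) = 236698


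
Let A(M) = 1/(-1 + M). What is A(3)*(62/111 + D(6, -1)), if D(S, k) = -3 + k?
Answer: -191/111 ≈ -1.7207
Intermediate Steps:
A(3)*(62/111 + D(6, -1)) = (62/111 + (-3 - 1))/(-1 + 3) = (62*(1/111) - 4)/2 = (62/111 - 4)/2 = (1/2)*(-382/111) = -191/111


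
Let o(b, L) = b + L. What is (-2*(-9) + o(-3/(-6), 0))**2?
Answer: 1369/4 ≈ 342.25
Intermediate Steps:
o(b, L) = L + b
(-2*(-9) + o(-3/(-6), 0))**2 = (-2*(-9) + (0 - 3/(-6)))**2 = (18 + (0 - 3*(-1/6)))**2 = (18 + (0 + 1/2))**2 = (18 + 1/2)**2 = (37/2)**2 = 1369/4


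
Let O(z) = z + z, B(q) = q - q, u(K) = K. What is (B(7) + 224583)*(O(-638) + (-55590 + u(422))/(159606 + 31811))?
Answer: -54866359040580/191417 ≈ -2.8663e+8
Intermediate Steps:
B(q) = 0
O(z) = 2*z
(B(7) + 224583)*(O(-638) + (-55590 + u(422))/(159606 + 31811)) = (0 + 224583)*(2*(-638) + (-55590 + 422)/(159606 + 31811)) = 224583*(-1276 - 55168/191417) = 224583*(-244303260/191417) = -54866359040580/191417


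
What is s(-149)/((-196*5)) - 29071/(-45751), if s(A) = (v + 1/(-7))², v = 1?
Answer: 348585596/549240755 ≈ 0.63467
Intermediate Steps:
s(A) = 36/49 (s(A) = (1 + 1/(-7))² = (1 - ⅐)² = (6/7)² = 36/49)
s(-149)/((-196*5)) - 29071/(-45751) = 36/(49*((-196*5))) - 29071/(-45751) = (36/49)/(-980) - 29071*(-1/45751) = (36/49)*(-1/980) + 29071/45751 = -9/12005 + 29071/45751 = 348585596/549240755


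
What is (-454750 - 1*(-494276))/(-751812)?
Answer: -19763/375906 ≈ -0.052574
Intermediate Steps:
(-454750 - 1*(-494276))/(-751812) = (-454750 + 494276)*(-1/751812) = 39526*(-1/751812) = -19763/375906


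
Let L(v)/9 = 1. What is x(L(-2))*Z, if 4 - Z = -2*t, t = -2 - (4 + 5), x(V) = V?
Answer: -162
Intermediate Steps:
L(v) = 9 (L(v) = 9*1 = 9)
t = -11 (t = -2 - 1*9 = -2 - 9 = -11)
Z = -18 (Z = 4 - (-2)*(-11) = 4 - 1*22 = 4 - 22 = -18)
x(L(-2))*Z = 9*(-18) = -162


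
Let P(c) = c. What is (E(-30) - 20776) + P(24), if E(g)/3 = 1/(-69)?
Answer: -477297/23 ≈ -20752.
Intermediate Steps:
E(g) = -1/23 (E(g) = 3/(-69) = 3*(-1/69) = -1/23)
(E(-30) - 20776) + P(24) = (-1/23 - 20776) + 24 = -477849/23 + 24 = -477297/23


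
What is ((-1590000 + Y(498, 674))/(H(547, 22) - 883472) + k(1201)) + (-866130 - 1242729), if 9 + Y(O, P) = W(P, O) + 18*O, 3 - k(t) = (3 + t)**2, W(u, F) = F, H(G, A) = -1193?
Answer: -3148054051333/884665 ≈ -3.5585e+6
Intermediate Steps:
k(t) = 3 - (3 + t)**2
Y(O, P) = -9 + 19*O (Y(O, P) = -9 + (O + 18*O) = -9 + 19*O)
((-1590000 + Y(498, 674))/(H(547, 22) - 883472) + k(1201)) + (-866130 - 1242729) = ((-1590000 + (-9 + 19*498))/(-1193 - 883472) + (3 - (3 + 1201)**2)) + (-866130 - 1242729) = ((-1590000 + (-9 + 9462))/(-884665) + (3 - 1*1204**2)) - 2108859 = ((-1590000 + 9453)*(-1/884665) + (3 - 1*1449616)) - 2108859 = (-1580547*(-1/884665) + (3 - 1449616)) - 2108859 = (1580547/884665 - 1449613) - 2108859 = -1282420304098/884665 - 2108859 = -3148054051333/884665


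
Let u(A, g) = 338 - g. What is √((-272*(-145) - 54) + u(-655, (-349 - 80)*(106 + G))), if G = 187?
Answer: √165421 ≈ 406.72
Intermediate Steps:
√((-272*(-145) - 54) + u(-655, (-349 - 80)*(106 + G))) = √((-272*(-145) - 54) + (338 - (-349 - 80)*(106 + 187))) = √((39440 - 54) + (338 - (-429)*293)) = √(39386 + (338 - 1*(-125697))) = √(39386 + (338 + 125697)) = √(39386 + 126035) = √165421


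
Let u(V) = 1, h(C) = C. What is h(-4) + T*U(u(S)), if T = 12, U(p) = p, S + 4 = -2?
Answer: 8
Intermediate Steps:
S = -6 (S = -4 - 2 = -6)
h(-4) + T*U(u(S)) = -4 + 12*1 = -4 + 12 = 8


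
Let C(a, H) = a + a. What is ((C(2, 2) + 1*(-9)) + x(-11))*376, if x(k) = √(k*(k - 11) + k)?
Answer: -1880 + 376*√231 ≈ 3834.7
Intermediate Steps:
C(a, H) = 2*a
x(k) = √(k + k*(-11 + k)) (x(k) = √(k*(-11 + k) + k) = √(k + k*(-11 + k)))
((C(2, 2) + 1*(-9)) + x(-11))*376 = ((2*2 + 1*(-9)) + √(-11*(-10 - 11)))*376 = ((4 - 9) + √(-11*(-21)))*376 = (-5 + √231)*376 = -1880 + 376*√231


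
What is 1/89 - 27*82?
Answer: -197045/89 ≈ -2214.0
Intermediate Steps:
1/89 - 27*82 = 1/89 - 2214 = -197045/89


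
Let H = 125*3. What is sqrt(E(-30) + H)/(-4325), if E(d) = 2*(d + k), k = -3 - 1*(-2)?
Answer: -sqrt(313)/4325 ≈ -0.0040906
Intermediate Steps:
k = -1 (k = -3 + 2 = -1)
H = 375
E(d) = -2 + 2*d (E(d) = 2*(d - 1) = 2*(-1 + d) = -2 + 2*d)
sqrt(E(-30) + H)/(-4325) = sqrt((-2 + 2*(-30)) + 375)/(-4325) = sqrt((-2 - 60) + 375)*(-1/4325) = sqrt(-62 + 375)*(-1/4325) = sqrt(313)*(-1/4325) = -sqrt(313)/4325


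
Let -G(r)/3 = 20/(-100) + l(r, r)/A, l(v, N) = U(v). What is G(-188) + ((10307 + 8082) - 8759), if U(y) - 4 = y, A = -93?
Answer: 1491823/155 ≈ 9624.7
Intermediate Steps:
U(y) = 4 + y
l(v, N) = 4 + v
G(r) = 113/155 + r/31 (G(r) = -3*(20/(-100) + (4 + r)/(-93)) = -3*(20*(-1/100) + (4 + r)*(-1/93)) = -3*(-⅕ + (-4/93 - r/93)) = -3*(-113/465 - r/93) = 113/155 + r/31)
G(-188) + ((10307 + 8082) - 8759) = (113/155 + (1/31)*(-188)) + ((10307 + 8082) - 8759) = (113/155 - 188/31) + (18389 - 8759) = -827/155 + 9630 = 1491823/155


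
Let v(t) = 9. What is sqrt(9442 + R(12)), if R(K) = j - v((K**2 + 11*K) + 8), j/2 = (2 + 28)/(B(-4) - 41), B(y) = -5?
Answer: sqrt(4989367)/23 ≈ 97.117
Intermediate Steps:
j = -30/23 (j = 2*((2 + 28)/(-5 - 41)) = 2*(30/(-46)) = 2*(30*(-1/46)) = 2*(-15/23) = -30/23 ≈ -1.3043)
R(K) = -237/23 (R(K) = -30/23 - 1*9 = -30/23 - 9 = -237/23)
sqrt(9442 + R(12)) = sqrt(9442 - 237/23) = sqrt(216929/23) = sqrt(4989367)/23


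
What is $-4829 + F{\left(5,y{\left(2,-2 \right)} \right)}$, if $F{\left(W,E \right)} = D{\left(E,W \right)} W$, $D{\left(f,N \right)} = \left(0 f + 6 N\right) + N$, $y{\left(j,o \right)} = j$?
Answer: $-4654$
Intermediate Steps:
$D{\left(f,N \right)} = 7 N$ ($D{\left(f,N \right)} = \left(0 + 6 N\right) + N = 6 N + N = 7 N$)
$F{\left(W,E \right)} = 7 W^{2}$ ($F{\left(W,E \right)} = 7 W W = 7 W^{2}$)
$-4829 + F{\left(5,y{\left(2,-2 \right)} \right)} = -4829 + 7 \cdot 5^{2} = -4829 + 7 \cdot 25 = -4829 + 175 = -4654$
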